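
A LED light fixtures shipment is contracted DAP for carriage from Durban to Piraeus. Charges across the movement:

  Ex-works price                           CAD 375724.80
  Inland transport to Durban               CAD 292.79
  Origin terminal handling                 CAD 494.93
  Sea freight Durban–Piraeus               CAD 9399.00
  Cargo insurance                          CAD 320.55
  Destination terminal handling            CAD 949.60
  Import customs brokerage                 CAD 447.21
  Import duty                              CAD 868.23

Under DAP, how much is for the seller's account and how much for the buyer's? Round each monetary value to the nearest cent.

Seller: CAD 387181.67; buyer: CAD 1315.44

DAP: the seller bears all costs to the named destination except import duty and clearance.
Seller's account: goods 375724.80 + inland to port 292.79 + origin terminal 494.93 + freight 9399.00 + insurance 320.55 + destination terminal 949.60 = 387181.67
Buyer's account: brokerage 447.21 + duty 868.23 = 1315.44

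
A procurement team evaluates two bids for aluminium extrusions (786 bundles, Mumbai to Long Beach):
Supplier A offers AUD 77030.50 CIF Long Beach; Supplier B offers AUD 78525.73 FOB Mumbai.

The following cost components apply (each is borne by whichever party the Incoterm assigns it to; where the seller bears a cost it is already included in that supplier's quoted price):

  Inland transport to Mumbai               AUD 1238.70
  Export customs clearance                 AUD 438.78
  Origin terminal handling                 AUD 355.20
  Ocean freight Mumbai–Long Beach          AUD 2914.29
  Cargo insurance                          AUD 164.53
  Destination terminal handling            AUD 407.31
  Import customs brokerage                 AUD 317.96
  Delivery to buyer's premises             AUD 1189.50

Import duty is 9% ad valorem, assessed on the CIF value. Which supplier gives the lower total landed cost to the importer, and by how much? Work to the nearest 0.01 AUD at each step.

Supplier A is cheaper by AUD 4985.71

Supplier A (CIF):
The CIF price already equals the CIF value: 77030.50
Import duty = 77030.50 × 9% = 6932.75
Buyer bears (A): 407.31 + 317.96 + 1189.50 = 1914.77
Landed cost (A) = invoice 77030.50 + 1914.77 + duty 6932.75 = 85878.02
Supplier B (FOB):
CIF value = FOB price + freight + insurance = 78525.73 + 2914.29 + 164.53 = 81604.55
Import duty = 81604.55 × 9% = 7344.41
Buyer bears (B): 2914.29 + 164.53 + 407.31 + 317.96 + 1189.50 = 4993.59
Landed cost (B) = invoice 78525.73 + 4993.59 + duty 7344.41 = 90863.73
Difference = |85878.02 − 90863.73| = 4985.71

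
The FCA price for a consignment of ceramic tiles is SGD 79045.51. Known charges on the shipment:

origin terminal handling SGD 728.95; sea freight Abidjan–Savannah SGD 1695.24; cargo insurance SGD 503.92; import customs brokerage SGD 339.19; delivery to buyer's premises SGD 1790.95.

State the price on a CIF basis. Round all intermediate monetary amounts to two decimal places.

Not relevant to the conversion: delivery, brokerage — on the buyer under both terms; not part of either seller's price.
From FCA to CIF, the seller additionally bears: origin terminal, freight, insurance.
CIF price = 79045.51 + 728.95 + 1695.24 + 503.92 = 81973.62

CIF price: SGD 81973.62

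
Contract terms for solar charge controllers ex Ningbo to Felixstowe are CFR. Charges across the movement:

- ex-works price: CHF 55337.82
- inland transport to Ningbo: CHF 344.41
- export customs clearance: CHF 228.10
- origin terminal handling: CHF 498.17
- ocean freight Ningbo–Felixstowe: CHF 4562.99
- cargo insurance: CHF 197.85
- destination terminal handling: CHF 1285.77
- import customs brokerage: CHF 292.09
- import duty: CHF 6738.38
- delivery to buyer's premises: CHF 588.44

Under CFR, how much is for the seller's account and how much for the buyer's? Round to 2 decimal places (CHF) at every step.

CFR: the seller pays costs through ocean freight to the destination port, but not insurance.
Seller's account: goods 55337.82 + inland to port 344.41 + export clearance 228.10 + origin terminal 498.17 + freight 4562.99 = 60971.49
Buyer's account: insurance 197.85 + destination terminal 1285.77 + brokerage 292.09 + duty 6738.38 + delivery 588.44 = 9102.53

Seller: CHF 60971.49; buyer: CHF 9102.53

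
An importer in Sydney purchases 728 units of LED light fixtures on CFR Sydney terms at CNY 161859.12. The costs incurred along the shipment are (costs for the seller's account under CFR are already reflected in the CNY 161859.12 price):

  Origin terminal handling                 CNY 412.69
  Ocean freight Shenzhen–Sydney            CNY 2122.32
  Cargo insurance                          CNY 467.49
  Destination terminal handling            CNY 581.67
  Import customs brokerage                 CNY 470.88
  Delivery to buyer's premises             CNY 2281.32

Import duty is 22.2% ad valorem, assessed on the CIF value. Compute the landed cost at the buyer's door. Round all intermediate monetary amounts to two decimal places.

CFR: the seller pays costs through ocean freight to the destination port, but not insurance.
Already in the invoice (seller's account under CFR): origin terminal, freight — exclude.
CIF value = CFR price + insurance = 161859.12 + 467.49 = 162326.61
Import duty = 162326.61 × 22.2% = 36036.51
Buyer bears: insurance 467.49 + destination terminal 581.67 + brokerage 470.88 + delivery 2281.32 + duty 36036.51 = 39837.87
Landed cost = invoice 161859.12 + 39837.87 = 201696.99

Total landed cost: CNY 201696.99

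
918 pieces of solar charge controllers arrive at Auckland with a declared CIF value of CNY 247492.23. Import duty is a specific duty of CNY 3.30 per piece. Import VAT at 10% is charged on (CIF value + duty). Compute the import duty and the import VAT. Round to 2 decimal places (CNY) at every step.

Import duty = 918 × 3.30 = 3029.40
VAT base = CIF + duty = 247492.23 + 3029.40 = 250521.63
Import VAT = 250521.63 × 10% = 25052.16

Import duty: CNY 3029.40; import VAT: CNY 25052.16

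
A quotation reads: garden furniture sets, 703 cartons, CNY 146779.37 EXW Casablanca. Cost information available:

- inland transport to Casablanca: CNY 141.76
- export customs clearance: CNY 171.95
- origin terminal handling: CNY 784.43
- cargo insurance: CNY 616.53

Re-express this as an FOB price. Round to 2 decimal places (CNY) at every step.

FOB price: CNY 147877.51

Not relevant to the conversion: insurance — on the buyer under both terms; not part of either seller's price.
From EXW to FOB, the seller additionally bears: inland to port, export clearance, origin terminal.
FOB price = 146779.37 + 141.76 + 171.95 + 784.43 = 147877.51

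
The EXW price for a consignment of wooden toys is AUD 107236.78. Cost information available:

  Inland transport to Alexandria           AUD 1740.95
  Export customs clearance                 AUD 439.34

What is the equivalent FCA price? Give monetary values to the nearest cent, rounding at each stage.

From EXW to FCA, the seller additionally bears: inland to port, export clearance.
FCA price = 107236.78 + 1740.95 + 439.34 = 109417.07

FCA price: AUD 109417.07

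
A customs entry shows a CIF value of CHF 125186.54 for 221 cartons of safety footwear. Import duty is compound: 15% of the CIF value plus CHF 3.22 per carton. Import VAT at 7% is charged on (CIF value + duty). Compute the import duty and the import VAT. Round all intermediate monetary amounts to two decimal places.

Import duty: CHF 19489.60; import VAT: CHF 10127.33

Ad valorem component: 125186.54 × 15% = 18777.98
Specific component: 221 × 3.22 = 711.62
Import duty = 18777.98 + 711.62 = 19489.60
VAT base = CIF + duty = 125186.54 + 19489.60 = 144676.14
Import VAT = 144676.14 × 7% = 10127.33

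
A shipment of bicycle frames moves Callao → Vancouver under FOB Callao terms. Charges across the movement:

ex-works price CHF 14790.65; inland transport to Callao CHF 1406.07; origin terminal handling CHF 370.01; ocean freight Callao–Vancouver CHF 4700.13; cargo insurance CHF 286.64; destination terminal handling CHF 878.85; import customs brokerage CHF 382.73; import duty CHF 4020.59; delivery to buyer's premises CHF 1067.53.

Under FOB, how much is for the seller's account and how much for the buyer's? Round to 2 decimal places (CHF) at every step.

Seller: CHF 16566.73; buyer: CHF 11336.47

FOB: the seller bears costs until goods are on board at the origin port; the buyer bears freight, insurance and all costs thereafter.
Seller's account: goods 14790.65 + inland to port 1406.07 + origin terminal 370.01 = 16566.73
Buyer's account: freight 4700.13 + insurance 286.64 + destination terminal 878.85 + brokerage 382.73 + duty 4020.59 + delivery 1067.53 = 11336.47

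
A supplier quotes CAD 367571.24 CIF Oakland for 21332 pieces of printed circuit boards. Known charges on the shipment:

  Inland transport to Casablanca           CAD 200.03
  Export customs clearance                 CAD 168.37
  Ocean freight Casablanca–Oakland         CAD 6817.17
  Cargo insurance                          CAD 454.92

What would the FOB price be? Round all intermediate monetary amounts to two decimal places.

FOB price: CAD 360299.15

Not relevant to the conversion: inland to port, export clearance — on the seller under both CIF and FOB; already in the CIF price and stays in the FOB price.
From CIF to FOB, the seller no longer bears: freight, insurance.
FOB price = 367571.24 − 6817.17 − 454.92 = 360299.15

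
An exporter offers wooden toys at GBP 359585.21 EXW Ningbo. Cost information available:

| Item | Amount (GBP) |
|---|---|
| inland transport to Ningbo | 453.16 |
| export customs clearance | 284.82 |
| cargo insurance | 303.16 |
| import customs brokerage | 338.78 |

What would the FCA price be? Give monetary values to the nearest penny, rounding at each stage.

Not relevant to the conversion: brokerage, insurance — on the buyer under both terms; not part of either seller's price.
From EXW to FCA, the seller additionally bears: inland to port, export clearance.
FCA price = 359585.21 + 453.16 + 284.82 = 360323.19

FCA price: GBP 360323.19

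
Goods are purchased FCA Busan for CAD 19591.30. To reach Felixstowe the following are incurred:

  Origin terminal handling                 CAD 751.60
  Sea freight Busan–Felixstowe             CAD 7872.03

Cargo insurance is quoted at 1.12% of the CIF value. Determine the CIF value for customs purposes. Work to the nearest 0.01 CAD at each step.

CIF value: CAD 28534.52

Let C be the CIF value. C = FCA price + pre-shipment costs + freight + 1.12% × C
C − 1.12% × C = 19591.30 + 751.60 + 7872.03
0.9888 × C = 28214.93
C = 28214.93 / 0.9888 = 28534.52
Insurance premium = 1.12% × 28534.52 = 319.59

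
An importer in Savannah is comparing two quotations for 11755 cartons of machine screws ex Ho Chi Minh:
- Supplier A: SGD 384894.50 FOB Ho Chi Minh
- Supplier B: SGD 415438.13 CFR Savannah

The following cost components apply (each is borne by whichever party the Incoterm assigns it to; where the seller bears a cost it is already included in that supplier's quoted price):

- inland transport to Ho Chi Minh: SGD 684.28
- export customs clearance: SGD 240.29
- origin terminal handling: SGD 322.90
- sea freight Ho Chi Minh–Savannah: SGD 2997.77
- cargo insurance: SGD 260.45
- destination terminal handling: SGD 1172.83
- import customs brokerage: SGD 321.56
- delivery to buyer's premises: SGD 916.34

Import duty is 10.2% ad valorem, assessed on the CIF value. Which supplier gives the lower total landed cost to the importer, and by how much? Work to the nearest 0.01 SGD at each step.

Supplier A is cheaper by SGD 30355.54

Supplier A (FOB):
CIF value = FOB price + freight + insurance = 384894.50 + 2997.77 + 260.45 = 388152.72
Import duty = 388152.72 × 10.2% = 39591.58
Buyer bears (A): 2997.77 + 260.45 + 1172.83 + 321.56 + 916.34 = 5668.95
Landed cost (A) = invoice 384894.50 + 5668.95 + duty 39591.58 = 430155.03
Supplier B (CFR):
CIF value = CFR price + insurance = 415438.13 + 260.45 = 415698.58
Import duty = 415698.58 × 10.2% = 42401.26
Buyer bears (B): 260.45 + 1172.83 + 321.56 + 916.34 = 2671.18
Landed cost (B) = invoice 415438.13 + 2671.18 + duty 42401.26 = 460510.57
Difference = |430155.03 − 460510.57| = 30355.54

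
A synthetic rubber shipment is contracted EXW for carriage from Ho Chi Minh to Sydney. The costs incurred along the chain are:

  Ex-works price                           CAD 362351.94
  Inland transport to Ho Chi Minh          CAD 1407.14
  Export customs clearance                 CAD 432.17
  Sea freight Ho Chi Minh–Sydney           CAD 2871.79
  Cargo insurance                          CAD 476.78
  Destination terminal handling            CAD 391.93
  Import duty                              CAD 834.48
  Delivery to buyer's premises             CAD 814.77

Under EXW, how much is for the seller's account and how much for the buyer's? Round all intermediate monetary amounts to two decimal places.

EXW: the seller makes goods available at their premises; the buyer bears all onward costs.
Seller's account: goods 362351.94 = 362351.94
Buyer's account: inland to port 1407.14 + export clearance 432.17 + freight 2871.79 + insurance 476.78 + destination terminal 391.93 + duty 834.48 + delivery 814.77 = 7229.06

Seller: CAD 362351.94; buyer: CAD 7229.06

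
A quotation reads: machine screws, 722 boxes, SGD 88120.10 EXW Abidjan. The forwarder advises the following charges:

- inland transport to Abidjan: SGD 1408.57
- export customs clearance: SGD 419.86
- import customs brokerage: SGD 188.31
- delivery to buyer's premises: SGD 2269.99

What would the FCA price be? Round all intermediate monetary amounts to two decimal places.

Not relevant to the conversion: delivery, brokerage — on the buyer under both terms; not part of either seller's price.
From EXW to FCA, the seller additionally bears: inland to port, export clearance.
FCA price = 88120.10 + 1408.57 + 419.86 = 89948.53

FCA price: SGD 89948.53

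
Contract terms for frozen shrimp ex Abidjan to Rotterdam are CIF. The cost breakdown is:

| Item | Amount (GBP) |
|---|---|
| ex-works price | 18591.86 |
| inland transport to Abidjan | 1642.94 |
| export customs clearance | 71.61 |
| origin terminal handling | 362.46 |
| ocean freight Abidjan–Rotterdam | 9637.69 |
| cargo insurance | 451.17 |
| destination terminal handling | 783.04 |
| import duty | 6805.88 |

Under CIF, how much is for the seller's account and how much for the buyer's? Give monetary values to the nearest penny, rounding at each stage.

CIF: the seller pays costs through ocean freight and marine insurance to the destination port.
Seller's account: goods 18591.86 + inland to port 1642.94 + export clearance 71.61 + origin terminal 362.46 + freight 9637.69 + insurance 451.17 = 30757.73
Buyer's account: destination terminal 783.04 + duty 6805.88 = 7588.92

Seller: GBP 30757.73; buyer: GBP 7588.92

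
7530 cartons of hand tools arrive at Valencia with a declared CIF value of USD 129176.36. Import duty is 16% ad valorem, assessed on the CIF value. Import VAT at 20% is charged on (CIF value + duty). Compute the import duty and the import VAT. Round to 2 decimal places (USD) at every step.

Import duty: USD 20668.22; import VAT: USD 29968.92

Import duty = 129176.36 × 16% = 20668.22
VAT base = CIF + duty = 129176.36 + 20668.22 = 149844.58
Import VAT = 149844.58 × 20% = 29968.92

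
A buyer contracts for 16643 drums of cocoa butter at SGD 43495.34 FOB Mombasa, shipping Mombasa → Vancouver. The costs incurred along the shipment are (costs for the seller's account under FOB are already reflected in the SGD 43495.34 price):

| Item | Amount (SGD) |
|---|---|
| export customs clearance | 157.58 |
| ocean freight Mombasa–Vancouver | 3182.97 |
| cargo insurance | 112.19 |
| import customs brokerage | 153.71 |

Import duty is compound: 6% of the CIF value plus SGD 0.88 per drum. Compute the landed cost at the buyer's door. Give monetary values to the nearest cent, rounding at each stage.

FOB: the seller bears costs until goods are on board at the origin port; the buyer bears freight, insurance and all costs thereafter.
Already in the invoice (seller's account under FOB): export clearance — exclude.
CIF value = FOB price + freight + insurance = 43495.34 + 3182.97 + 112.19 = 46790.50
Ad valorem component: 46790.50 × 6% = 2807.43
Specific component: 16643 × 0.88 = 14645.84
Import duty = 2807.43 + 14645.84 = 17453.27
Buyer bears: freight 3182.97 + insurance 112.19 + brokerage 153.71 + duty 17453.27 = 20902.14
Landed cost = invoice 43495.34 + 20902.14 = 64397.48

Total landed cost: SGD 64397.48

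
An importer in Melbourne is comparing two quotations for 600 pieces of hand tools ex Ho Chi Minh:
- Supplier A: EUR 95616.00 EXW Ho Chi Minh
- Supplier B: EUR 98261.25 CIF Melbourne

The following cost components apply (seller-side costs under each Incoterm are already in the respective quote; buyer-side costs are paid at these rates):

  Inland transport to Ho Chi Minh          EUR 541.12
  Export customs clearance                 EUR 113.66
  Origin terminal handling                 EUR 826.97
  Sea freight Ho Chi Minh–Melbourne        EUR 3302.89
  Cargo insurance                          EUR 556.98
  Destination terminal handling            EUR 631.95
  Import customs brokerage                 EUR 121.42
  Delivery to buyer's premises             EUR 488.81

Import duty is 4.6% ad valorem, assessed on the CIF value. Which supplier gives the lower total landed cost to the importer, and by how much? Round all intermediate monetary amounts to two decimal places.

Supplier A (EXW):
CIF value = EXW price + inland to port + export clearance + origin terminal + freight + insurance = 95616.00 + 541.12 + 113.66 + 826.97 + 3302.89 + 556.98 = 100957.62
Import duty = 100957.62 × 4.6% = 4644.05
Buyer bears (A): 541.12 + 113.66 + 826.97 + 3302.89 + 556.98 + 631.95 + 121.42 + 488.81 = 6583.80
Landed cost (A) = invoice 95616.00 + 6583.80 + duty 4644.05 = 106843.85
Supplier B (CIF):
The CIF price already equals the CIF value: 98261.25
Import duty = 98261.25 × 4.6% = 4520.02
Buyer bears (B): 631.95 + 121.42 + 488.81 = 1242.18
Landed cost (B) = invoice 98261.25 + 1242.18 + duty 4520.02 = 104023.45
Difference = |106843.85 − 104023.45| = 2820.40

Supplier B is cheaper by EUR 2820.40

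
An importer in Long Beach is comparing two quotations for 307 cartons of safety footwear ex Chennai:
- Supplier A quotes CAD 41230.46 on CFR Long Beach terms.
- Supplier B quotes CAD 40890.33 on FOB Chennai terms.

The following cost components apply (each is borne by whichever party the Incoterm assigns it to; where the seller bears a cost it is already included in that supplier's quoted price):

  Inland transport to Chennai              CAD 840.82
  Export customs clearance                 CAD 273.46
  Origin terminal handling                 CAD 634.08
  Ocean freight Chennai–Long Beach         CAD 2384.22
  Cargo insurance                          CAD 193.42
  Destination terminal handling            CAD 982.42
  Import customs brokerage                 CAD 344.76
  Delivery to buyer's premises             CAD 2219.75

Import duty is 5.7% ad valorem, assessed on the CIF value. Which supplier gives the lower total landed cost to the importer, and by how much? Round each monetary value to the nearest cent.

Supplier A (CFR):
CIF value = CFR price + insurance = 41230.46 + 193.42 = 41423.88
Import duty = 41423.88 × 5.7% = 2361.16
Buyer bears (A): 193.42 + 982.42 + 344.76 + 2219.75 = 3740.35
Landed cost (A) = invoice 41230.46 + 3740.35 + duty 2361.16 = 47331.97
Supplier B (FOB):
CIF value = FOB price + freight + insurance = 40890.33 + 2384.22 + 193.42 = 43467.97
Import duty = 43467.97 × 5.7% = 2477.67
Buyer bears (B): 2384.22 + 193.42 + 982.42 + 344.76 + 2219.75 = 6124.57
Landed cost (B) = invoice 40890.33 + 6124.57 + duty 2477.67 = 49492.57
Difference = |47331.97 − 49492.57| = 2160.60

Supplier A is cheaper by CAD 2160.60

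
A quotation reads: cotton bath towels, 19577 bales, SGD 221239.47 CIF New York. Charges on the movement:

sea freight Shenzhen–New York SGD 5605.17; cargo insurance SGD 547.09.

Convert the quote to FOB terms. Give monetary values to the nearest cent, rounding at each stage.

FOB price: SGD 215087.21

From CIF to FOB, the seller no longer bears: freight, insurance.
FOB price = 221239.47 − 5605.17 − 547.09 = 215087.21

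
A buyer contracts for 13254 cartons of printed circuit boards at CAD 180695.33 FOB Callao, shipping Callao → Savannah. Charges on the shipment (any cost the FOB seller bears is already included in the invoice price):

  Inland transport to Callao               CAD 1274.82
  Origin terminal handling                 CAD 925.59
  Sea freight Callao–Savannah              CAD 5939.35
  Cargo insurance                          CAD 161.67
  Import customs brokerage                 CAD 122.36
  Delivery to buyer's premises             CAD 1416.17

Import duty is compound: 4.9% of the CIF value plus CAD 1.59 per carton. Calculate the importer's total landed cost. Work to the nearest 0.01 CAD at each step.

Total landed cost: CAD 218561.76

FOB: the seller bears costs until goods are on board at the origin port; the buyer bears freight, insurance and all costs thereafter.
Already in the invoice (seller's account under FOB): inland to port, origin terminal — exclude.
CIF value = FOB price + freight + insurance = 180695.33 + 5939.35 + 161.67 = 186796.35
Ad valorem component: 186796.35 × 4.9% = 9153.02
Specific component: 13254 × 1.59 = 21073.86
Import duty = 9153.02 + 21073.86 = 30226.88
Buyer bears: freight 5939.35 + insurance 161.67 + brokerage 122.36 + delivery 1416.17 + duty 30226.88 = 37866.43
Landed cost = invoice 180695.33 + 37866.43 = 218561.76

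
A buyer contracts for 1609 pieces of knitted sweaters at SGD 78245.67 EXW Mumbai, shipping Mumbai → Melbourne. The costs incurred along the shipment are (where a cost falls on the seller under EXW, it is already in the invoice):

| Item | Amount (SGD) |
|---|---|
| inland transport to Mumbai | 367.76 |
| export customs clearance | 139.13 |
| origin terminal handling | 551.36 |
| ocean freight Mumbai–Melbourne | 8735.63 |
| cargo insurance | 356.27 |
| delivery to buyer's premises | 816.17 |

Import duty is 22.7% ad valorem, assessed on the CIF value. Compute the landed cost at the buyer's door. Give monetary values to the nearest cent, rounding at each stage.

EXW: the seller makes goods available at their premises; the buyer bears all onward costs.
CIF value = EXW price + inland to port + export clearance + origin terminal + freight + insurance = 78245.67 + 367.76 + 139.13 + 551.36 + 8735.63 + 356.27 = 88395.82
Import duty = 88395.82 × 22.7% = 20065.85
Buyer bears: inland to port 367.76 + export clearance 139.13 + origin terminal 551.36 + freight 8735.63 + insurance 356.27 + delivery 816.17 + duty 20065.85 = 31032.17
Landed cost = invoice 78245.67 + 31032.17 = 109277.84

Total landed cost: SGD 109277.84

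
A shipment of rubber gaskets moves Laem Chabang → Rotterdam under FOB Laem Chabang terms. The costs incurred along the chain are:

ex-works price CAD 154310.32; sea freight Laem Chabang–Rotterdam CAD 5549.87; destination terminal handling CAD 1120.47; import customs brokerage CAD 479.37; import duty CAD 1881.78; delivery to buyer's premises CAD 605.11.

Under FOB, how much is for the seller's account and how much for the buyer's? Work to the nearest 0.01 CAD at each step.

FOB: the seller bears costs until goods are on board at the origin port; the buyer bears freight, insurance and all costs thereafter.
Seller's account: goods 154310.32 = 154310.32
Buyer's account: freight 5549.87 + destination terminal 1120.47 + brokerage 479.37 + duty 1881.78 + delivery 605.11 = 9636.60

Seller: CAD 154310.32; buyer: CAD 9636.60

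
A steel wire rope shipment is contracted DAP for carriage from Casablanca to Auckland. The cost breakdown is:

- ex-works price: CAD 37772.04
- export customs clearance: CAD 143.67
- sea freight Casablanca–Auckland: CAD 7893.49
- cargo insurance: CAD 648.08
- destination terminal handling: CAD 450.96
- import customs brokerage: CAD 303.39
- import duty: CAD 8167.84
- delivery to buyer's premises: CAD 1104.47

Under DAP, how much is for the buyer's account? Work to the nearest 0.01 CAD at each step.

Buyer's account: CAD 8471.23

DAP: the seller bears all costs to the named destination except import duty and clearance.
Seller's account: goods 37772.04 + export clearance 143.67 + freight 7893.49 + insurance 648.08 + destination terminal 450.96 + delivery 1104.47 = 48012.71
Buyer's account: brokerage 303.39 + duty 8167.84 = 8471.23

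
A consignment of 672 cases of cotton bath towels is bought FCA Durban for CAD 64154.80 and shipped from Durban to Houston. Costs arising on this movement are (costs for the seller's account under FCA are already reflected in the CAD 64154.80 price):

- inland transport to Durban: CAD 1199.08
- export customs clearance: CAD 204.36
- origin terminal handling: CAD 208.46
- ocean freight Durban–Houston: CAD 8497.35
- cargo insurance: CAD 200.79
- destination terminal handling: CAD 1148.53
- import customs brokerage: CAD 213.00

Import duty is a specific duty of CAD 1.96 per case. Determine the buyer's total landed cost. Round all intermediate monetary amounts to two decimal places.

Total landed cost: CAD 75740.05

FCA: the seller delivers export-cleared goods to the carrier; the buyer bears costs from that point.
Already in the invoice (seller's account under FCA): inland to port, export clearance — exclude.
CIF value = FCA price + origin terminal + freight + insurance = 64154.80 + 208.46 + 8497.35 + 200.79 = 73061.40
Import duty = 672 × 1.96 = 1317.12
Buyer bears: origin terminal 208.46 + freight 8497.35 + insurance 200.79 + destination terminal 1148.53 + brokerage 213.00 + duty 1317.12 = 11585.25
Landed cost = invoice 64154.80 + 11585.25 = 75740.05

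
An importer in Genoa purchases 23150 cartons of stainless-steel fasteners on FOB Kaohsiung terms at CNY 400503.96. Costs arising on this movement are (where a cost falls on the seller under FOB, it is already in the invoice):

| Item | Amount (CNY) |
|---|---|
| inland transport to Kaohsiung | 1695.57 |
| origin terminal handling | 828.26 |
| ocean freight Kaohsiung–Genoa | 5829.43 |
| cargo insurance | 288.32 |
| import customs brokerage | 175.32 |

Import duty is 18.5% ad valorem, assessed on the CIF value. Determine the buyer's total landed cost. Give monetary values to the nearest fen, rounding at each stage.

FOB: the seller bears costs until goods are on board at the origin port; the buyer bears freight, insurance and all costs thereafter.
Already in the invoice (seller's account under FOB): inland to port, origin terminal — exclude.
CIF value = FOB price + freight + insurance = 400503.96 + 5829.43 + 288.32 = 406621.71
Import duty = 406621.71 × 18.5% = 75225.02
Buyer bears: freight 5829.43 + insurance 288.32 + brokerage 175.32 + duty 75225.02 = 81518.09
Landed cost = invoice 400503.96 + 81518.09 = 482022.05

Total landed cost: CNY 482022.05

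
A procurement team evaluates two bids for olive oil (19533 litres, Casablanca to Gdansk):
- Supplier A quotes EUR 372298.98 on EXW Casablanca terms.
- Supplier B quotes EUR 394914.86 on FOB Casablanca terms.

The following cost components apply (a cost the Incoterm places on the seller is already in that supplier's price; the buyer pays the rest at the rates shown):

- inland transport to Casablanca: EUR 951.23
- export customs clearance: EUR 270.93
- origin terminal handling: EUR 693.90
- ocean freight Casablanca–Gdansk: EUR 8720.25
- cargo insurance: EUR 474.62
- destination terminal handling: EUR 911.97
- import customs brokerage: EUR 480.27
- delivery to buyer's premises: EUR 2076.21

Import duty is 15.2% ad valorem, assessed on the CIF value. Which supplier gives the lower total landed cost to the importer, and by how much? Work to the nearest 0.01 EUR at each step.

Supplier A is cheaper by EUR 23846.19

Supplier A (EXW):
CIF value = EXW price + inland to port + export clearance + origin terminal + freight + insurance = 372298.98 + 951.23 + 270.93 + 693.90 + 8720.25 + 474.62 = 383409.91
Import duty = 383409.91 × 15.2% = 58278.31
Buyer bears (A): 951.23 + 270.93 + 693.90 + 8720.25 + 474.62 + 911.97 + 480.27 + 2076.21 = 14579.38
Landed cost (A) = invoice 372298.98 + 14579.38 + duty 58278.31 = 445156.67
Supplier B (FOB):
CIF value = FOB price + freight + insurance = 394914.86 + 8720.25 + 474.62 = 404109.73
Import duty = 404109.73 × 15.2% = 61424.68
Buyer bears (B): 8720.25 + 474.62 + 911.97 + 480.27 + 2076.21 = 12663.32
Landed cost (B) = invoice 394914.86 + 12663.32 + duty 61424.68 = 469002.86
Difference = |445156.67 − 469002.86| = 23846.19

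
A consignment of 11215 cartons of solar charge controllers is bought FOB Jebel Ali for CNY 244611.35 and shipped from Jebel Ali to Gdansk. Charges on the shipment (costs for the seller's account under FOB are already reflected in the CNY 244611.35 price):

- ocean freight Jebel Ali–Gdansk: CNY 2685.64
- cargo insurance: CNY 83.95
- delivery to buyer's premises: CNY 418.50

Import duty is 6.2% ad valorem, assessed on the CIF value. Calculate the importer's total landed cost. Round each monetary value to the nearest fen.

FOB: the seller bears costs until goods are on board at the origin port; the buyer bears freight, insurance and all costs thereafter.
CIF value = FOB price + freight + insurance = 244611.35 + 2685.64 + 83.95 = 247380.94
Import duty = 247380.94 × 6.2% = 15337.62
Buyer bears: freight 2685.64 + insurance 83.95 + delivery 418.50 + duty 15337.62 = 18525.71
Landed cost = invoice 244611.35 + 18525.71 = 263137.06

Total landed cost: CNY 263137.06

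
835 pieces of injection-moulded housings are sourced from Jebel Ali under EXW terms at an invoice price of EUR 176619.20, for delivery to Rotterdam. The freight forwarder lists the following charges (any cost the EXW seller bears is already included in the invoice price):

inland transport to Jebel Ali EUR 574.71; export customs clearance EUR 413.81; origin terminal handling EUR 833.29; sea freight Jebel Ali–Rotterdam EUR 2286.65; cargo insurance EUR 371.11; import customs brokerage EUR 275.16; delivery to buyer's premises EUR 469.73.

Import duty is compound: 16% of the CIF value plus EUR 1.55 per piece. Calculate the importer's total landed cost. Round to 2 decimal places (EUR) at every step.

Total landed cost: EUR 212113.71

EXW: the seller makes goods available at their premises; the buyer bears all onward costs.
CIF value = EXW price + inland to port + export clearance + origin terminal + freight + insurance = 176619.20 + 574.71 + 413.81 + 833.29 + 2286.65 + 371.11 = 181098.77
Ad valorem component: 181098.77 × 16% = 28975.80
Specific component: 835 × 1.55 = 1294.25
Import duty = 28975.80 + 1294.25 = 30270.05
Buyer bears: inland to port 574.71 + export clearance 413.81 + origin terminal 833.29 + freight 2286.65 + insurance 371.11 + brokerage 275.16 + delivery 469.73 + duty 30270.05 = 35494.51
Landed cost = invoice 176619.20 + 35494.51 = 212113.71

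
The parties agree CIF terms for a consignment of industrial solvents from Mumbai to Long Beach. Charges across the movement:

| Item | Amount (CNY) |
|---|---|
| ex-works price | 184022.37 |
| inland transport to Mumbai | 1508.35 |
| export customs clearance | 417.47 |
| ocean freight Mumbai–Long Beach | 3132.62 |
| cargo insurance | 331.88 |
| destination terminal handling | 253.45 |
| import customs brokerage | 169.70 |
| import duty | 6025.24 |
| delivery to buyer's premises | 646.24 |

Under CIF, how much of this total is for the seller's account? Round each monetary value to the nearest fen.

Seller's account: CNY 189412.69

CIF: the seller pays costs through ocean freight and marine insurance to the destination port.
Seller's account: goods 184022.37 + inland to port 1508.35 + export clearance 417.47 + freight 3132.62 + insurance 331.88 = 189412.69
Buyer's account: destination terminal 253.45 + brokerage 169.70 + duty 6025.24 + delivery 646.24 = 7094.63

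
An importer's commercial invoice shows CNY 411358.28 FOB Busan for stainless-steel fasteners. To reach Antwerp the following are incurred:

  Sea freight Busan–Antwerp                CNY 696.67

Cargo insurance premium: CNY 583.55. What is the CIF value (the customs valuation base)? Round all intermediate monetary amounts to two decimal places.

CIF = FOB price + freight + insurance
CIF = 411358.28 + 696.67 + 583.55 = 412638.50

CIF value: CNY 412638.50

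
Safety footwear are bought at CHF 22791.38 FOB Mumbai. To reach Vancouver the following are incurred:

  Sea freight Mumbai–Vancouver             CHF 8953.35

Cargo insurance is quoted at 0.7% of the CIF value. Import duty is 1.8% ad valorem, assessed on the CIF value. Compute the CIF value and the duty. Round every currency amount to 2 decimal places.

Let C be the CIF value. C = FOB price + freight + 0.7% × C
C − 0.7% × C = 22791.38 + 8953.35
0.993 × C = 31744.73
C = 31744.73 / 0.993 = 31968.51
Insurance premium = 0.7% × 31968.51 = 223.78
Import duty = 31968.51 × 1.8% = 575.43

CIF value: CHF 31968.51; import duty: CHF 575.43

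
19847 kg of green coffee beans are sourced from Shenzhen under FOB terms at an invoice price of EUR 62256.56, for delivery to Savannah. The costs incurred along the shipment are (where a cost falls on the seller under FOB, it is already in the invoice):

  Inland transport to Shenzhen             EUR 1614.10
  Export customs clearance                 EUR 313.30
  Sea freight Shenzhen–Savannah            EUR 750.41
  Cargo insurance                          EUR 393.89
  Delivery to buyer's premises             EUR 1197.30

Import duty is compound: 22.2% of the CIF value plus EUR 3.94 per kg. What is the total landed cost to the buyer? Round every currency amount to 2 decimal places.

Total landed cost: EUR 156870.33

FOB: the seller bears costs until goods are on board at the origin port; the buyer bears freight, insurance and all costs thereafter.
Already in the invoice (seller's account under FOB): inland to port, export clearance — exclude.
CIF value = FOB price + freight + insurance = 62256.56 + 750.41 + 393.89 = 63400.86
Ad valorem component: 63400.86 × 22.2% = 14074.99
Specific component: 19847 × 3.94 = 78197.18
Import duty = 14074.99 + 78197.18 = 92272.17
Buyer bears: freight 750.41 + insurance 393.89 + delivery 1197.30 + duty 92272.17 = 94613.77
Landed cost = invoice 62256.56 + 94613.77 = 156870.33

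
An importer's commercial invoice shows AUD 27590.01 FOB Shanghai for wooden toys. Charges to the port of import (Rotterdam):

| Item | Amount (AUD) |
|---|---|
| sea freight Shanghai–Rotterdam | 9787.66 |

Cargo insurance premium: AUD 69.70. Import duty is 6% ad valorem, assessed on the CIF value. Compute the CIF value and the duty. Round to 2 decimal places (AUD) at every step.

CIF = FOB price + freight + insurance
CIF = 27590.01 + 9787.66 + 69.70 = 37447.37
Import duty = 37447.37 × 6% = 2246.84

CIF value: AUD 37447.37; import duty: AUD 2246.84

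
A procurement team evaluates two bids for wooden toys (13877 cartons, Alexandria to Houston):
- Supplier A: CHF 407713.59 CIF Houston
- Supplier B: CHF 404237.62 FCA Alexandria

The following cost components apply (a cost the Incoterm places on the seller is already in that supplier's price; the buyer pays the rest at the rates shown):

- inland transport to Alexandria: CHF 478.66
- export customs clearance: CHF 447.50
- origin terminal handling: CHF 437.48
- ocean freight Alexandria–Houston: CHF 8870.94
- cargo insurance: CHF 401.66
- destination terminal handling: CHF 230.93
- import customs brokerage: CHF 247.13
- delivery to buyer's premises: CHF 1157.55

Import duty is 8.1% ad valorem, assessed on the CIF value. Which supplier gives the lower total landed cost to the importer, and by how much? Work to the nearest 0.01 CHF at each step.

Supplier A is cheaper by CHF 6739.07

Supplier A (CIF):
The CIF price already equals the CIF value: 407713.59
Import duty = 407713.59 × 8.1% = 33024.80
Buyer bears (A): 230.93 + 247.13 + 1157.55 = 1635.61
Landed cost (A) = invoice 407713.59 + 1635.61 + duty 33024.80 = 442374.00
Supplier B (FCA):
CIF value = FCA price + origin terminal + freight + insurance = 404237.62 + 437.48 + 8870.94 + 401.66 = 413947.70
Import duty = 413947.70 × 8.1% = 33529.76
Buyer bears (B): 437.48 + 8870.94 + 401.66 + 230.93 + 247.13 + 1157.55 = 11345.69
Landed cost (B) = invoice 404237.62 + 11345.69 + duty 33529.76 = 449113.07
Difference = |442374.00 − 449113.07| = 6739.07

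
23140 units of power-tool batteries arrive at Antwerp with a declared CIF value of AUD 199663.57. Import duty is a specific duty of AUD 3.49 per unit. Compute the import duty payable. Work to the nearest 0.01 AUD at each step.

Import duty = 23140 × 3.49 = 80758.60

Import duty: AUD 80758.60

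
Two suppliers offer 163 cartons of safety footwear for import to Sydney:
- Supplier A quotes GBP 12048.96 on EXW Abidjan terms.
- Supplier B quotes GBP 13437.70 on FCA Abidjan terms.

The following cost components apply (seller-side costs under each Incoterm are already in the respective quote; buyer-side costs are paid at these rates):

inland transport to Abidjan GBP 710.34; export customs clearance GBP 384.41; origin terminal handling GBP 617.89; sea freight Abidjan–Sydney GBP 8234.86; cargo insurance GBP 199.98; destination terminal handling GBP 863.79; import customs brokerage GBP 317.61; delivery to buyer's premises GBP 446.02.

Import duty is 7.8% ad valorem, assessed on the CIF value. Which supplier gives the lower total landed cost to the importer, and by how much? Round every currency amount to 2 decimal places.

Supplier A is cheaper by GBP 316.92

Supplier A (EXW):
CIF value = EXW price + inland to port + export clearance + origin terminal + freight + insurance = 12048.96 + 710.34 + 384.41 + 617.89 + 8234.86 + 199.98 = 22196.44
Import duty = 22196.44 × 7.8% = 1731.32
Buyer bears (A): 710.34 + 384.41 + 617.89 + 8234.86 + 199.98 + 863.79 + 317.61 + 446.02 = 11774.90
Landed cost (A) = invoice 12048.96 + 11774.90 + duty 1731.32 = 25555.18
Supplier B (FCA):
CIF value = FCA price + origin terminal + freight + insurance = 13437.70 + 617.89 + 8234.86 + 199.98 = 22490.43
Import duty = 22490.43 × 7.8% = 1754.25
Buyer bears (B): 617.89 + 8234.86 + 199.98 + 863.79 + 317.61 + 446.02 = 10680.15
Landed cost (B) = invoice 13437.70 + 10680.15 + duty 1754.25 = 25872.10
Difference = |25555.18 − 25872.10| = 316.92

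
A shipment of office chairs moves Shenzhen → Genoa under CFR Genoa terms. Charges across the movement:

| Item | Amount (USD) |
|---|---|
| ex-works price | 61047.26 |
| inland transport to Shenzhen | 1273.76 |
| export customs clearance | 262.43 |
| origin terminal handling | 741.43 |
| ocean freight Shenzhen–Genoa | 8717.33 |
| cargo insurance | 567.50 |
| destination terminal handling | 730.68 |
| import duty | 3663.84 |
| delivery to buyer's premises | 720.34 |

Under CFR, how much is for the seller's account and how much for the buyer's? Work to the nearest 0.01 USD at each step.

CFR: the seller pays costs through ocean freight to the destination port, but not insurance.
Seller's account: goods 61047.26 + inland to port 1273.76 + export clearance 262.43 + origin terminal 741.43 + freight 8717.33 = 72042.21
Buyer's account: insurance 567.50 + destination terminal 730.68 + duty 3663.84 + delivery 720.34 = 5682.36

Seller: USD 72042.21; buyer: USD 5682.36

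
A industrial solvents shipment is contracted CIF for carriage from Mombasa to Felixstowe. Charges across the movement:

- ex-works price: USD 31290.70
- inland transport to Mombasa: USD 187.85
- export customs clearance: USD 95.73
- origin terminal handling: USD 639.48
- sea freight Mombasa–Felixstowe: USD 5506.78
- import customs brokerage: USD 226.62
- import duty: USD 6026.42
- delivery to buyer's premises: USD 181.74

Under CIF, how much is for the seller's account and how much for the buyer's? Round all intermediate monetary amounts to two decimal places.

CIF: the seller pays costs through ocean freight and marine insurance to the destination port.
Seller's account: goods 31290.70 + inland to port 187.85 + export clearance 95.73 + origin terminal 639.48 + freight 5506.78 = 37720.54
Buyer's account: brokerage 226.62 + duty 6026.42 + delivery 181.74 = 6434.78

Seller: USD 37720.54; buyer: USD 6434.78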